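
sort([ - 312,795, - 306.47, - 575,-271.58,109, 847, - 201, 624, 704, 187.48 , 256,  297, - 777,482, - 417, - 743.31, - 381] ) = [ - 777, - 743.31, - 575, - 417, - 381,-312,-306.47, - 271.58, - 201,109, 187.48, 256, 297 , 482, 624, 704, 795, 847] 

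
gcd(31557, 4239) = 471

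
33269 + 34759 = 68028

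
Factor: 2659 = 2659^1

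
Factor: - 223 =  - 223^1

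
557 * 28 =15596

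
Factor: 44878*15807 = 2^1 *3^1*11^1*19^1*479^1*1181^1 = 709386546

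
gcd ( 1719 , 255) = 3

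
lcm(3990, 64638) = 323190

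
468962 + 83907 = 552869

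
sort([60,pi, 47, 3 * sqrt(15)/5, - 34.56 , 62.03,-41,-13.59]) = [- 41,- 34.56, - 13.59, 3*sqrt(15)/5,pi, 47 , 60, 62.03 ]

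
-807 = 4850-5657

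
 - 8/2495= - 1 + 2487/2495  =  - 0.00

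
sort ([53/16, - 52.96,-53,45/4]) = [ - 53, - 52.96, 53/16,45/4 ] 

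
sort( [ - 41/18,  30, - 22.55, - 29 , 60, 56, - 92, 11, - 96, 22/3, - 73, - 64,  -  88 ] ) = [ - 96, - 92, - 88, - 73, - 64, - 29, - 22.55, - 41/18 , 22/3,11,30,56,60] 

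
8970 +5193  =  14163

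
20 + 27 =47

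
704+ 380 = 1084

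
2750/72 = 1375/36 = 38.19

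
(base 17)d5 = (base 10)226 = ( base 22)a6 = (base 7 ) 442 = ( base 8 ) 342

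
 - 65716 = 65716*( - 1)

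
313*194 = 60722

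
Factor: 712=2^3*89^1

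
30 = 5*6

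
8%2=0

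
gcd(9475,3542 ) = 1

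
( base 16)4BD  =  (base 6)5341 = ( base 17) 436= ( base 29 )1co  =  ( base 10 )1213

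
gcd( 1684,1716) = 4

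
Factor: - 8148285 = - 3^2* 5^1*43^1*4211^1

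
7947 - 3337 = 4610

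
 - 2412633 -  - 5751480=3338847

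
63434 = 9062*7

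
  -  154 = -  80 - 74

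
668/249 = 2 + 170/249 = 2.68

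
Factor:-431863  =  -431863^1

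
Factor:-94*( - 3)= 282 = 2^1*3^1*47^1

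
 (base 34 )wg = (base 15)4d9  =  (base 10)1104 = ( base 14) 58C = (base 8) 2120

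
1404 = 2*702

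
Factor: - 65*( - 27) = 1755= 3^3*5^1*13^1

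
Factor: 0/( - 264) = 0 = 0^1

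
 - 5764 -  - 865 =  - 4899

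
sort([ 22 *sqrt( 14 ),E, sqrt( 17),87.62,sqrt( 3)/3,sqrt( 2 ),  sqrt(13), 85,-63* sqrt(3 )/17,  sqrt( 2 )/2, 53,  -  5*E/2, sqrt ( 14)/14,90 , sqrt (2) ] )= [ - 5*E/2, - 63 * sqrt( 3)/17,sqrt( 14 ) /14, sqrt( 3 ) /3,sqrt (2)/2, sqrt( 2), sqrt( 2),E,sqrt( 13),sqrt( 17), 53  ,  22*sqrt(14 ) , 85, 87.62 , 90 ] 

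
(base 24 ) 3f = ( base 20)47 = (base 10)87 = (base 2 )1010111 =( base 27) 36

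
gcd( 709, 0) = 709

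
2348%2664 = 2348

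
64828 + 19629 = 84457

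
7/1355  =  7/1355 = 0.01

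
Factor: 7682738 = 2^1*7^1 * 29^1*127^1*149^1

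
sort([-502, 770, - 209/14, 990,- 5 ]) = [-502,-209/14 ,-5, 770, 990] 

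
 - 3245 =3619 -6864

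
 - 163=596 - 759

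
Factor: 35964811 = 89^1*404099^1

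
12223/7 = 12223/7 = 1746.14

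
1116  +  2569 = 3685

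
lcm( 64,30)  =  960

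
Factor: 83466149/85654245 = 3^ ( - 1 ) * 5^ (-1)*13^1 *17^( - 1 )*23^2*53^1*229^1 * 257^ (  -  1) * 1307^(  -  1)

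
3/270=1/90=0.01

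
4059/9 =451  =  451.00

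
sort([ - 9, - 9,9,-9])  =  [ - 9, - 9, - 9, 9 ] 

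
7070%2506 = 2058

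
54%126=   54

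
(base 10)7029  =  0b1101101110101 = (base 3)100122100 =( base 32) 6RL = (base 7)26331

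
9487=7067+2420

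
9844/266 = 4922/133= 37.01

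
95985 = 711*135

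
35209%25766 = 9443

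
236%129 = 107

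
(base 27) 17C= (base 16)3A2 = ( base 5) 12210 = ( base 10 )930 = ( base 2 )1110100010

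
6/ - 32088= - 1/5348=   -  0.00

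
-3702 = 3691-7393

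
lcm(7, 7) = 7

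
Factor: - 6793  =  - 6793^1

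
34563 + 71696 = 106259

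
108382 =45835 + 62547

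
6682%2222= 16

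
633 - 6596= - 5963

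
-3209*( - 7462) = 23945558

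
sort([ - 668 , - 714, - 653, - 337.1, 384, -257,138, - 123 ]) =[ - 714,-668,  -  653, - 337.1 , - 257, - 123 , 138 , 384 ] 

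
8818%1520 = 1218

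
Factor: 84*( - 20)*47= - 2^4*3^1*5^1*7^1*47^1 =- 78960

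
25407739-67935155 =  - 42527416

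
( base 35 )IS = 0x292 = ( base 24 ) 13A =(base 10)658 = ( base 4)22102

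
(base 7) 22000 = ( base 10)5488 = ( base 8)12560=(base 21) c97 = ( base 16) 1570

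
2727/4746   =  909/1582  =  0.57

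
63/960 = 21/320 = 0.07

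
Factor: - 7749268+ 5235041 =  - 2514227 = - 2514227^1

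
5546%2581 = 384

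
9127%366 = 343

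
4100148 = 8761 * 468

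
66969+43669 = 110638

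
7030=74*95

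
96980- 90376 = 6604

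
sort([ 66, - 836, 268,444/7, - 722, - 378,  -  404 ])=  [ - 836, - 722,-404,  -  378,444/7, 66,  268 ] 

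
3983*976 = 3887408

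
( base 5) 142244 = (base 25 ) 9co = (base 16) 173D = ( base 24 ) A7L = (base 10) 5949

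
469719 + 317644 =787363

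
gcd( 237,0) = 237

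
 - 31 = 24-55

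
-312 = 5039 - 5351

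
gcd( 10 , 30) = 10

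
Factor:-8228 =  - 2^2  *11^2 *17^1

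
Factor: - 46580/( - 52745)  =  68/77 = 2^2 * 7^( - 1) *11^(-1)*17^1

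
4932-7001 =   -  2069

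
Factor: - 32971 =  - 32971^1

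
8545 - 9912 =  - 1367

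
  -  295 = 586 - 881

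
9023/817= 11+36/817 = 11.04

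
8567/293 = 29 + 70/293 = 29.24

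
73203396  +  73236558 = 146439954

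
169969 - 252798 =  -  82829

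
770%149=25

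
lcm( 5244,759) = 57684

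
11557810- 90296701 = -78738891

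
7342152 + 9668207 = 17010359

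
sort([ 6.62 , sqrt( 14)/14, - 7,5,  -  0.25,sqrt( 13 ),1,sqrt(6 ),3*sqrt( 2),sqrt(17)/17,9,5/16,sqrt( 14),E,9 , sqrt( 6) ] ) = [ - 7, - 0.25, sqrt(17)/17,sqrt( 14)/14, 5/16,1,sqrt(6), sqrt ( 6), E,sqrt( 13), sqrt( 14),  3*sqrt(2), 5,6.62 , 9,9 ] 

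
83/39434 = 83/39434 = 0.00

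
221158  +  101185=322343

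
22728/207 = 7576/69 = 109.80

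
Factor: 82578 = 2^1*3^1*13763^1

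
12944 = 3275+9669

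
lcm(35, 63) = 315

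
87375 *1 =87375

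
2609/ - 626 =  - 5 + 521/626 = -  4.17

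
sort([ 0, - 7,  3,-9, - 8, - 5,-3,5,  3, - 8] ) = [ - 9, - 8,  -  8, - 7,-5, - 3 , 0 , 3 , 3,5 ]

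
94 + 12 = 106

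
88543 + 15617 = 104160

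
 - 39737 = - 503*79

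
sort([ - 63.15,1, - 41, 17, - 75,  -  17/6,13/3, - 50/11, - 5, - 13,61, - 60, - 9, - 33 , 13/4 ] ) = [ - 75, - 63.15, -60, - 41,-33, - 13, - 9, - 5, - 50/11, - 17/6,  1,13/4,13/3 , 17, 61]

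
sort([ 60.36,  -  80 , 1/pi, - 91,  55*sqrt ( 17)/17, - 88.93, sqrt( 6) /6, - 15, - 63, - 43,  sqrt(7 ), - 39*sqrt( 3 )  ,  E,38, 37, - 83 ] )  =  [ - 91, - 88.93 , - 83, - 80,-39 * sqrt( 3 ),-63, - 43, - 15, 1/pi,sqrt(6 )/6 , sqrt ( 7) , E, 55*sqrt( 17)/17, 37,38,60.36] 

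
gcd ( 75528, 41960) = 8392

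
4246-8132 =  - 3886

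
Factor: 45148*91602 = 2^3 * 3^2*7^1* 727^1*11287^1 = 4135647096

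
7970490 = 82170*97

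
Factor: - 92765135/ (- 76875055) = 18553027/15375011  =  1439^1*12893^1  *  15375011^(  -  1)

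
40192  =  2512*16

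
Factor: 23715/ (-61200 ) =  - 2^( - 4 )*5^(- 1)*31^1 = - 31/80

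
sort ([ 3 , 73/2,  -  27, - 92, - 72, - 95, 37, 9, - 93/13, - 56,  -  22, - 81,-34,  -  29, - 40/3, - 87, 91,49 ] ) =[ - 95, - 92,- 87,  -  81, - 72, - 56,  -  34, - 29,-27, - 22, - 40/3, - 93/13, 3,9,73/2,37, 49,91 ] 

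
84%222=84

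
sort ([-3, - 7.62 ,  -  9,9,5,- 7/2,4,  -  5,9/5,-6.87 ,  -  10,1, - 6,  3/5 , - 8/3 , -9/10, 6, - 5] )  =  [-10, - 9,  -  7.62,-6.87,  -  6 ,-5, - 5, - 7/2, - 3, - 8/3, - 9/10,3/5,1,9/5,4,  5, 6,9 ] 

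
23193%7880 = 7433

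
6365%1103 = 850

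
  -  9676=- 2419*4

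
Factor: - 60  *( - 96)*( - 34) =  - 195840 = - 2^8*3^2* 5^1* 17^1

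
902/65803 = 902/65803=0.01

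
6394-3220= 3174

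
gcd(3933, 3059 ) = 437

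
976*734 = 716384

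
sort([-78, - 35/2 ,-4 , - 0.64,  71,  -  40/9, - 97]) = [ - 97,  -  78, - 35/2, - 40/9,  -  4, - 0.64 , 71]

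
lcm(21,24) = 168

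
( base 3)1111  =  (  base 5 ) 130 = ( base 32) 18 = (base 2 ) 101000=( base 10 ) 40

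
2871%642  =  303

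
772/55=14  +  2/55=14.04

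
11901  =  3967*3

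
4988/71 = 4988/71  =  70.25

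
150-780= - 630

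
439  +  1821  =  2260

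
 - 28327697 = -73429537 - -45101840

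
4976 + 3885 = 8861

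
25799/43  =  599 + 42/43 = 599.98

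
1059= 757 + 302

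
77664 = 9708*8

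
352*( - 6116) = - 2152832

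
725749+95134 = 820883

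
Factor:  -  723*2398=-1733754 = -2^1*3^1*11^1*109^1*241^1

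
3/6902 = 3/6902 = 0.00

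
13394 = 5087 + 8307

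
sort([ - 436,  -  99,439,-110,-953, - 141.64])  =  [ - 953, - 436, - 141.64, - 110, - 99 , 439]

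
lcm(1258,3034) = 51578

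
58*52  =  3016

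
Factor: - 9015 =  -  3^1*5^1*601^1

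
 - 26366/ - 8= 3295 + 3/4= 3295.75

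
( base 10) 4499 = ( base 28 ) 5KJ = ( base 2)1000110010011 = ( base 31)4L4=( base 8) 10623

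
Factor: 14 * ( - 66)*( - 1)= 924 = 2^2*3^1 * 7^1*11^1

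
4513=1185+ 3328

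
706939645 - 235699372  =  471240273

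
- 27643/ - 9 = 3071+4/9 = 3071.44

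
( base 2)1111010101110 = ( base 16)1EAE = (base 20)jce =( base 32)7le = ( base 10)7854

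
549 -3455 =-2906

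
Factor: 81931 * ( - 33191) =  - 33191^1* 81931^1=   - 2719371821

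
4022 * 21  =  84462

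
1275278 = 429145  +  846133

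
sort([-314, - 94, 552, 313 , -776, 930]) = [-776, - 314, - 94,  313, 552, 930 ] 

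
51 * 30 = 1530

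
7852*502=3941704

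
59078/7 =59078/7= 8439.71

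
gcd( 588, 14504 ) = 196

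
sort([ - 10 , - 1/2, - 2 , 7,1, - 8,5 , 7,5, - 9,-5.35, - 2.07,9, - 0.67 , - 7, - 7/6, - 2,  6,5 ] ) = [ -10 , - 9, - 8, - 7, - 5.35, - 2.07, - 2, - 2, - 7/6, - 0.67,  -  1/2,1,5, 5,5, 6,  7, 7,9]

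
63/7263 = 7/807 = 0.01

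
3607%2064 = 1543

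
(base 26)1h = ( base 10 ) 43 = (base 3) 1121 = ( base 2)101011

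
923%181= 18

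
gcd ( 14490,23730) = 210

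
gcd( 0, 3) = 3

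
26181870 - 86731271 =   -  60549401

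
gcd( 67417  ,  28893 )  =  9631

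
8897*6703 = 59636591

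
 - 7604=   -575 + -7029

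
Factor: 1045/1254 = 5/6 = 2^ ( - 1 )*3^( - 1)*5^1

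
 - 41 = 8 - 49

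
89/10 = 8 + 9/10 =8.90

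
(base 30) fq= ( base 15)21b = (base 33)ee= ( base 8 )734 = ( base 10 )476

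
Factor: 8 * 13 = 2^3*13^1=   104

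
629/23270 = 629/23270=0.03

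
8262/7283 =1+979/7283  =  1.13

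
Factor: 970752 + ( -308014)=2^1*331369^1 = 662738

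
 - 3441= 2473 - 5914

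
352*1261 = 443872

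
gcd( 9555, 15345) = 15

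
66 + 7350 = 7416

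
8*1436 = 11488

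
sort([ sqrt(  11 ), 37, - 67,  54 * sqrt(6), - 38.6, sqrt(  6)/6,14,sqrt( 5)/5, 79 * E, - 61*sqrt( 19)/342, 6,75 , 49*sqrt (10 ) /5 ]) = [ - 67,  -  38.6, - 61* sqrt(19)/342, sqrt( 6 )/6,sqrt(5 ) /5,sqrt( 11),6, 14,49* sqrt( 10)/5,37, 75,54*sqrt( 6 ), 79 * E]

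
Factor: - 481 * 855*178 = - 2^1*3^2* 5^1*13^1 * 19^1*37^1*89^1= - 73203390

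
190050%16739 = 5921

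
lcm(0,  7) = 0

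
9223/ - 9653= - 9223/9653 = - 0.96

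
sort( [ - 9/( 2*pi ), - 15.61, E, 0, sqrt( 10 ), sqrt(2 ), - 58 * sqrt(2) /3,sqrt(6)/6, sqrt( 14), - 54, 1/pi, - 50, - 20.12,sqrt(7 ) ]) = [ - 54, - 50, - 58 * sqrt( 2 ) /3 , -20.12, - 15.61, - 9/(2*pi), 0, 1/pi , sqrt(6 )/6,sqrt( 2 ), sqrt(7 ), E,sqrt( 10), sqrt (14)]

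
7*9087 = 63609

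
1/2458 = 1/2458 = 0.00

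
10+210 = 220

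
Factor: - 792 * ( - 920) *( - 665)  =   - 2^6 * 3^2*5^2*7^1*11^1*19^1*23^1 =- 484545600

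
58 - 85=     -  27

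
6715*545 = 3659675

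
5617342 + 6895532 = 12512874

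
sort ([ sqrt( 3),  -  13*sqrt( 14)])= [- 13*sqrt (14) , sqrt(3) ]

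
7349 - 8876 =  - 1527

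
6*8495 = 50970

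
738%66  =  12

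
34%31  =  3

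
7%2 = 1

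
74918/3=24972  +  2/3=24972.67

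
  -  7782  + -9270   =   - 17052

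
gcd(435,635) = 5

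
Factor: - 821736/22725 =- 2^3*5^(-2 )*113^1 = - 904/25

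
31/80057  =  31/80057= 0.00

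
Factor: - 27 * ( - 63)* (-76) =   -  2^2  *3^5*7^1 *19^1=-  129276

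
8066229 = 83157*97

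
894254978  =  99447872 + 794807106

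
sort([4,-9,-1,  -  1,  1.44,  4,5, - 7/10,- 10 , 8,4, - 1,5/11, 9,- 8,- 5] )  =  [ - 10, - 9, - 8,-5,-1,-1,  -  1  ,-7/10, 5/11, 1.44,4,4, 4, 5,8, 9] 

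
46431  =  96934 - 50503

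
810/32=25 + 5/16  =  25.31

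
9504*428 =4067712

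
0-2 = - 2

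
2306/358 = 6 + 79/179 = 6.44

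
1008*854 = 860832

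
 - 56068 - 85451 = - 141519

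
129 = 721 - 592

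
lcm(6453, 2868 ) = 25812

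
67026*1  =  67026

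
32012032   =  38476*832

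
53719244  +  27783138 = 81502382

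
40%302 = 40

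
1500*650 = 975000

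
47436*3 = 142308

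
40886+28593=69479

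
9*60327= 542943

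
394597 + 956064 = 1350661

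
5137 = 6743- 1606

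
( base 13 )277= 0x1B4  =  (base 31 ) E2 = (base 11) 367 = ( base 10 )436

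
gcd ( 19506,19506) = 19506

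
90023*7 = 630161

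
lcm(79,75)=5925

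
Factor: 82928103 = 3^1*19^1*107^1*13597^1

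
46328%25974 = 20354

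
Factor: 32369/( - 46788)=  - 2^ ( - 2)*3^(  -  1)*7^( -1) * 557^(-1)*32369^1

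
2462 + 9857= 12319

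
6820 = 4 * 1705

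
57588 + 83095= 140683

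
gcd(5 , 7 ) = 1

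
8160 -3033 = 5127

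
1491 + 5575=7066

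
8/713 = 8/713 = 0.01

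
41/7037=41/7037= 0.01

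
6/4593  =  2/1531 = 0.00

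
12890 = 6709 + 6181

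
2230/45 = 49 + 5/9 = 49.56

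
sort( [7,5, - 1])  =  [ - 1,5,7 ] 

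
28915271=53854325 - 24939054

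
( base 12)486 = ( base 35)jd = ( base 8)1246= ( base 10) 678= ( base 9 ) 833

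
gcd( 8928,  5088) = 96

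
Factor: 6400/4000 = 2^3*5^( - 1)= 8/5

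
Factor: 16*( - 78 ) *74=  - 2^6*3^1* 13^1*37^1 = -92352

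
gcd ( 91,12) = 1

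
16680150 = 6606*2525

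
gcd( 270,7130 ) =10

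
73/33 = 73/33 = 2.21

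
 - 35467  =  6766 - 42233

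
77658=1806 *43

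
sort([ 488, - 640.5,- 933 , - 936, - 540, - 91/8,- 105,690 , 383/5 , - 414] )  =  [ - 936, - 933, - 640.5, - 540, -414,-105, - 91/8, 383/5,488,690] 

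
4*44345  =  177380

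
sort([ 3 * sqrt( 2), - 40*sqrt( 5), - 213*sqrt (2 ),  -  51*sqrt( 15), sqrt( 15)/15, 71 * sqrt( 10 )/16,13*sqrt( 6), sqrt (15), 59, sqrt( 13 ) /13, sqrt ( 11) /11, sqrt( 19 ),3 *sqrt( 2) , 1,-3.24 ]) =[ - 213 * sqrt( 2) , - 51*sqrt( 15 ), - 40*sqrt(5 ), - 3.24 , sqrt( 15) /15, sqrt(13) /13, sqrt( 11) /11, 1, sqrt( 15 ), 3*sqrt(2), 3*sqrt( 2) , sqrt (19),71  *sqrt( 10) /16,13*sqrt(6), 59] 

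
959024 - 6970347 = -6011323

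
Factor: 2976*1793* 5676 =30286954368 = 2^7*3^2*11^2 * 31^1 * 43^1*163^1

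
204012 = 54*3778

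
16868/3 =5622 + 2/3 = 5622.67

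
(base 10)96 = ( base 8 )140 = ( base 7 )165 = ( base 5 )341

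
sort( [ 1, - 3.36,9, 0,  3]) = [- 3.36,0,1, 3, 9] 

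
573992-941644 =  - 367652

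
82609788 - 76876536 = 5733252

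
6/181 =6/181= 0.03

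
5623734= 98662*57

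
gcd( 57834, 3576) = 6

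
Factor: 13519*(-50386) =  - 2^1* 7^1*11^1* 59^1*61^1 * 1229^1  =  -681168334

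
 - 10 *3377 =- 33770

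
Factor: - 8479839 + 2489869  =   - 5989970 = - 2^1*5^1*7^1*85571^1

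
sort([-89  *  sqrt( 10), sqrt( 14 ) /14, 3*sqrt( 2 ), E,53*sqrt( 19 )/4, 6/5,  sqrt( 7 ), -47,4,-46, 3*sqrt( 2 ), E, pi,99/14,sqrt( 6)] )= [ - 89*sqrt( 10),-47,-46, sqrt (14 ) /14,  6/5 , sqrt( 6),sqrt( 7), E,  E,  pi , 4, 3*sqrt (2 ), 3*sqrt( 2), 99/14, 53*sqrt( 19)/4] 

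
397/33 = 12 + 1/33=   12.03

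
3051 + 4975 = 8026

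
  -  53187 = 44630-97817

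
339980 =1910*178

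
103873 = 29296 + 74577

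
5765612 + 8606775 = 14372387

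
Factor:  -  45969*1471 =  - 67620399 = - 3^1*7^1 * 11^1*199^1*1471^1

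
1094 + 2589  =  3683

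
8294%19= 10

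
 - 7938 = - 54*147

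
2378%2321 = 57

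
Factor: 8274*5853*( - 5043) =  - 2^1 * 3^3*7^1*41^2*197^1*1951^1 = - 244221002046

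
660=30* 22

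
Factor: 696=2^3*3^1*29^1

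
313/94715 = 313/94715 = 0.00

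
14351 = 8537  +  5814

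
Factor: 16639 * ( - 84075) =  -3^1*5^2*7^1 * 19^1 * 59^1*2377^1 = -1398923925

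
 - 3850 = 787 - 4637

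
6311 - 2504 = 3807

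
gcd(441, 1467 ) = 9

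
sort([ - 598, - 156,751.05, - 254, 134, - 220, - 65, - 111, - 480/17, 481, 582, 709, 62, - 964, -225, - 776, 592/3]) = [ - 964, - 776, - 598,-254,-225,- 220, - 156, - 111,-65, - 480/17,62, 134 , 592/3, 481,  582,709, 751.05 ] 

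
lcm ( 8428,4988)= 244412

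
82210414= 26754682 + 55455732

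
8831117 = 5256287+3574830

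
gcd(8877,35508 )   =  8877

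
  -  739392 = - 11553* 64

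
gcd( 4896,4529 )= 1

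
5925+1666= 7591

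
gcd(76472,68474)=2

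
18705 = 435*43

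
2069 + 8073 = 10142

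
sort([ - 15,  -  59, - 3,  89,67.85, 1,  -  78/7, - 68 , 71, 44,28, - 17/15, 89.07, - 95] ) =[ - 95, - 68, - 59,-15, - 78/7,-3, - 17/15, 1, 28, 44, 67.85, 71, 89, 89.07]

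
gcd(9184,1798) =2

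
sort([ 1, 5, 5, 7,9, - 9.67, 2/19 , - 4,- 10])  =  [  -  10, - 9.67, - 4,2/19,1,5,5, 7,9]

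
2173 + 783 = 2956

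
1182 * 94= 111108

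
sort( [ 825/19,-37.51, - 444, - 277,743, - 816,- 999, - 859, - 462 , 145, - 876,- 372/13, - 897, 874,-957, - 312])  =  [ - 999,- 957, -897,-876, - 859, - 816, - 462, - 444, - 312, - 277, - 37.51, - 372/13, 825/19,145, 743, 874]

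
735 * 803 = 590205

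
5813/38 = 152 + 37/38 = 152.97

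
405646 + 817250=1222896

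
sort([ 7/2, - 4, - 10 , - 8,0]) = [-10, - 8, -4 , 0, 7/2] 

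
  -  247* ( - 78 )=19266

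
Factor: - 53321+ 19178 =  - 34143=   -  3^1 * 19^1*599^1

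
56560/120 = 471 + 1/3  =  471.33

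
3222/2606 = 1611/1303  =  1.24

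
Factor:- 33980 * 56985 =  -2^2*3^1*5^2 * 29^1*131^1*1699^1 = -  1936350300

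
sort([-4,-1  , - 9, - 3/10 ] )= [ - 9, - 4, - 1,-3/10] 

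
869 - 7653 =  - 6784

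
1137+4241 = 5378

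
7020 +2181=9201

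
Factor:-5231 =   -  5231^1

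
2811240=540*5206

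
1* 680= 680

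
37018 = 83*446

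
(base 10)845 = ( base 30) S5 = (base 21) 1j5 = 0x34d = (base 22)1g9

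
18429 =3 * 6143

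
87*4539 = 394893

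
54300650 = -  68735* ( - 790)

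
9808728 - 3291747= 6516981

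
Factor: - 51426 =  - 2^1*3^2*2857^1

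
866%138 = 38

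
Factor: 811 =811^1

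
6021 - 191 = 5830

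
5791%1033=626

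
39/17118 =13/5706 = 0.00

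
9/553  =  9/553 = 0.02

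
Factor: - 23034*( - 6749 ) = 2^1*3^1*11^1 *17^1*349^1*397^1 = 155456466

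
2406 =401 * 6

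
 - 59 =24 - 83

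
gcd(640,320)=320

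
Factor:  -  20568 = - 2^3*3^1 * 857^1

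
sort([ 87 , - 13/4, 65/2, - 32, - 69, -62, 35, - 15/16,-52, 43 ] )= [-69, - 62, - 52, - 32, - 13/4, - 15/16,65/2, 35,43 , 87 ] 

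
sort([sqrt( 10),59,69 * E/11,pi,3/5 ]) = [ 3/5,  pi,  sqrt(10 ), 69 * E/11 , 59 ]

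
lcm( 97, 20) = 1940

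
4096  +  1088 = 5184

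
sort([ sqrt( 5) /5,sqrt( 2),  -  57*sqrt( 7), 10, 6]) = [ - 57*sqrt ( 7),sqrt( 5)/5,  sqrt(2),6,10]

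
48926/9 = 48926/9 = 5436.22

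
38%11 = 5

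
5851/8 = 731+ 3/8 = 731.38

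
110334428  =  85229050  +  25105378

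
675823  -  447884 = 227939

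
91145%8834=2805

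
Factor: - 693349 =  -  109^1* 6361^1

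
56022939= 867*64617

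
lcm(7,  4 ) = 28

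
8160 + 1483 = 9643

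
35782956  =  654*54714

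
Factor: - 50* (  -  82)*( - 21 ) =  - 2^2*3^1*5^2*7^1*41^1 = -86100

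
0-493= - 493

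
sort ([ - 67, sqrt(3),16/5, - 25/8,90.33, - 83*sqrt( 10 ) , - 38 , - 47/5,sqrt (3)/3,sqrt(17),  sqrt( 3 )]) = [ - 83*sqrt( 10 ), - 67,  -  38, -47/5,- 25/8,sqrt (3 ) /3,sqrt(3),sqrt ( 3) , 16/5,sqrt(17 ),90.33 ]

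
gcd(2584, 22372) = 68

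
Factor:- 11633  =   - 11633^1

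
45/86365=9/17273 = 0.00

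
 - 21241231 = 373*(-56947) 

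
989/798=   989/798 = 1.24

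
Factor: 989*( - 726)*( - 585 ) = 420038190 = 2^1 * 3^3 * 5^1 * 11^2 * 13^1*23^1 * 43^1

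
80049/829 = 96 + 465/829 = 96.56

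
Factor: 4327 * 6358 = 27511066=   2^1 * 11^1*17^2*4327^1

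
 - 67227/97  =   - 67227/97 = - 693.06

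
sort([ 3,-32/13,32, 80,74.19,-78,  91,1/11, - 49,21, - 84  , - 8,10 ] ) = [ - 84, - 78,-49,  -  8,-32/13 , 1/11,  3, 10,  21, 32, 74.19, 80, 91 ]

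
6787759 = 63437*107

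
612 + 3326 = 3938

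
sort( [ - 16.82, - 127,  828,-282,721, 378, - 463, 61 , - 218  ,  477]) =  [ - 463,-282, - 218, - 127, - 16.82, 61,  378,477, 721, 828] 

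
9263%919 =73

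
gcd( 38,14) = 2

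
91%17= 6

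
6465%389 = 241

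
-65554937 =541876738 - 607431675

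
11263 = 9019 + 2244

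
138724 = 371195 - 232471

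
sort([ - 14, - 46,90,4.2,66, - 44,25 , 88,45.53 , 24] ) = [  -  46, - 44,-14,4.2,24, 25,  45.53, 66,88,90]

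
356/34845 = 356/34845= 0.01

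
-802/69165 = - 802/69165 = -0.01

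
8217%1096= 545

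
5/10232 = 5/10232= 0.00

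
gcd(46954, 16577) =1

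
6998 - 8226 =  -  1228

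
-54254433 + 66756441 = 12502008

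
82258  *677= 55688666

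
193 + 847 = 1040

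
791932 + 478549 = 1270481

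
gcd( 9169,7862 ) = 1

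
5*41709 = 208545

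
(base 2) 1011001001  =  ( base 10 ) 713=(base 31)n0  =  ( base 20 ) 1fd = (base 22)1A9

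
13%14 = 13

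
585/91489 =585/91489 = 0.01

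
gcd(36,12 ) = 12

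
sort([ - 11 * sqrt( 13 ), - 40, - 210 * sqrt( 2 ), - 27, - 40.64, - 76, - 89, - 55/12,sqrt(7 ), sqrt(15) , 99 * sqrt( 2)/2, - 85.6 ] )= [ - 210*sqrt( 2) ,- 89, - 85.6, - 76, - 40.64, - 40, - 11*sqrt( 13 ), - 27 , - 55/12,sqrt( 7),sqrt (15),99*sqrt(2 ) /2] 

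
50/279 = 50/279 = 0.18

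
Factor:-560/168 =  - 10/3 = -2^1*3^( -1 )*5^1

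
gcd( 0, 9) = 9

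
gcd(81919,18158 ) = 1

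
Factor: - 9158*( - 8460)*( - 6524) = - 505457860320 = -2^5*3^2*5^1*7^1*19^1* 47^1 * 233^1* 241^1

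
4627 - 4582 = 45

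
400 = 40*10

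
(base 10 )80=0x50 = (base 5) 310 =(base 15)55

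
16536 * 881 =14568216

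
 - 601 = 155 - 756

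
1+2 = 3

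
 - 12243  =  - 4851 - 7392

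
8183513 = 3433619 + 4749894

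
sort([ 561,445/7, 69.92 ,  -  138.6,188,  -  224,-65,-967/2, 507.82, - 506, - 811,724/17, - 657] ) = [ - 811,-657, - 506, - 967/2, - 224, - 138.6,-65,724/17,445/7, 69.92,188 , 507.82,561 ] 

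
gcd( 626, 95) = 1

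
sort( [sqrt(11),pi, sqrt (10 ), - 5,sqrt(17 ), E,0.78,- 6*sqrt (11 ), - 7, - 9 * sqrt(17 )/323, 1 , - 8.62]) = [-6* sqrt(11 ), - 8.62, - 7, - 5, - 9*sqrt( 17 )/323,0.78,1,E,pi,sqrt(10),sqrt(11 ),sqrt (17) ] 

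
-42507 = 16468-58975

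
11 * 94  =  1034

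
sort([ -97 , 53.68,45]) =[  -  97 , 45,53.68]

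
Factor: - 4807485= - 3^3*5^1*149^1*239^1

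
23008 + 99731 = 122739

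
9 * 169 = 1521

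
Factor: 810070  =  2^1*5^1*59^1*1373^1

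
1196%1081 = 115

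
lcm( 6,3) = 6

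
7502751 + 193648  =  7696399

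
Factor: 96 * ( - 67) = - 6432 = -2^5*3^1*67^1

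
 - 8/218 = - 4/109= - 0.04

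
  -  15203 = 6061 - 21264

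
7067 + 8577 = 15644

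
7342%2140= 922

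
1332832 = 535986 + 796846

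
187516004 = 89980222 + 97535782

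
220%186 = 34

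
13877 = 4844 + 9033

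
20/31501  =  20/31501 = 0.00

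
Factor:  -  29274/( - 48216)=17/28 =2^( - 2 )*7^( - 1 ) * 17^1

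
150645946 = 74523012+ 76122934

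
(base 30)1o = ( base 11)4a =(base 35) 1j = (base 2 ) 110110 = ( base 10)54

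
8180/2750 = 2 + 268/275= 2.97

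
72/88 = 9/11 = 0.82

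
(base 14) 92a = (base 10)1802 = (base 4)130022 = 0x70A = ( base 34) 1J0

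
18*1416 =25488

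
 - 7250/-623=7250/623 = 11.64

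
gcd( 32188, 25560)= 4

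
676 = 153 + 523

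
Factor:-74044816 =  - 2^4*53^1 * 87317^1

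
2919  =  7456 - 4537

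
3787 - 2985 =802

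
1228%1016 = 212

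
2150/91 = 23 + 57/91 = 23.63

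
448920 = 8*56115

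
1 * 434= 434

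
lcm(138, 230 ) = 690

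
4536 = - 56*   ( - 81 )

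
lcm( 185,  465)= 17205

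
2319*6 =13914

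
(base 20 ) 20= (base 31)19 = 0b101000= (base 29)1b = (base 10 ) 40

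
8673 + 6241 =14914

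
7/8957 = 7/8957=0.00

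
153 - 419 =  - 266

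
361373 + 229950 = 591323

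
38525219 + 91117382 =129642601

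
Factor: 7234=2^1*3617^1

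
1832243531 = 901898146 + 930345385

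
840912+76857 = 917769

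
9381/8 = 1172 + 5/8 = 1172.62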